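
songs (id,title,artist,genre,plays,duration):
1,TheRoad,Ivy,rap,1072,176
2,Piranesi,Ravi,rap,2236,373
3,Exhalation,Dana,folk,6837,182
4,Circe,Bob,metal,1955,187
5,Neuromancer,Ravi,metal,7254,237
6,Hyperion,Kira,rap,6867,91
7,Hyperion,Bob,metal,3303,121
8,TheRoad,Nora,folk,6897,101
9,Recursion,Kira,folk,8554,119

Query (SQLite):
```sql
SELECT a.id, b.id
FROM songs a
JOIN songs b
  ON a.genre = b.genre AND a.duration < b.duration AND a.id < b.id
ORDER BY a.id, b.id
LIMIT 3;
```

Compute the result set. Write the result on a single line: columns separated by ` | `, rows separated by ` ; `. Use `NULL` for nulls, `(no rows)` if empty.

Pairs (a,b) with same genre, a.duration < b.duration, a.id < b.id.
genre groups: folk:{3,8,9} metal:{4,5,7} rap:{1,2,6}
Ordered by (a.id, b.id); first 3.

1 | 2 ; 4 | 5 ; 8 | 9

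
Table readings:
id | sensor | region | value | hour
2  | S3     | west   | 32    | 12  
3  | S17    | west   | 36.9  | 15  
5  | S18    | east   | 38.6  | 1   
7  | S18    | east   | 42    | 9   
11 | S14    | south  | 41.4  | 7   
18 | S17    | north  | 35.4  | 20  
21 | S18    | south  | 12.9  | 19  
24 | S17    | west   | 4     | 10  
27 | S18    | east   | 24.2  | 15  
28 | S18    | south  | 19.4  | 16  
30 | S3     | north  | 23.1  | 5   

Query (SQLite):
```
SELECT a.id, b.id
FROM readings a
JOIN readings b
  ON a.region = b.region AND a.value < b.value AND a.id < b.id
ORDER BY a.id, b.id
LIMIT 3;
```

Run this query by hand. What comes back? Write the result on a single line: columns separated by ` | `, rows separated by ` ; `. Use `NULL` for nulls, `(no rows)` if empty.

2 | 3 ; 5 | 7 ; 21 | 28

Pairs (a,b) with same region, a.value < b.value, a.id < b.id.
region groups: east:{5,7,27} north:{18,30} south:{11,21,28} west:{2,3,24}
Ordered by (a.id, b.id); first 3.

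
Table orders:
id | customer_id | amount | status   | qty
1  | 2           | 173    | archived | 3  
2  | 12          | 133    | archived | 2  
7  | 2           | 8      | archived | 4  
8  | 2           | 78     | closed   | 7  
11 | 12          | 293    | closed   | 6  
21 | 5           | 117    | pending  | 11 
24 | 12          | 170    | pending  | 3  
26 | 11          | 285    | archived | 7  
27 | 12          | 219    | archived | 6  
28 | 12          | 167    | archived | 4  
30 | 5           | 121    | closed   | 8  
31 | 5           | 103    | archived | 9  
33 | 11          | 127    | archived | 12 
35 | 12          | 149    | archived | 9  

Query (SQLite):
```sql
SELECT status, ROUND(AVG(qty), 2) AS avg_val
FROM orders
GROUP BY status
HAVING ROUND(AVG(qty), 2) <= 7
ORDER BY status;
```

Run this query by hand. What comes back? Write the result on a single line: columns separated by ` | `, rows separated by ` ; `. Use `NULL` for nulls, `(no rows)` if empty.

Partition orders by status; compute ROUND(AVG(qty), 2) within each group.
HAVING: keep groups where ROUND(AVG(qty), 2) <= 7.
  archived: ids {1, 2, 7, 26, 27, 28, 31, 33, 35} → ROUND(AVG(qty), 2)=6.22
  closed: ids {8, 11, 30} → ROUND(AVG(qty), 2)=7
  pending: ids {21, 24} → ROUND(AVG(qty), 2)=7

archived | 6.22 ; closed | 7 ; pending | 7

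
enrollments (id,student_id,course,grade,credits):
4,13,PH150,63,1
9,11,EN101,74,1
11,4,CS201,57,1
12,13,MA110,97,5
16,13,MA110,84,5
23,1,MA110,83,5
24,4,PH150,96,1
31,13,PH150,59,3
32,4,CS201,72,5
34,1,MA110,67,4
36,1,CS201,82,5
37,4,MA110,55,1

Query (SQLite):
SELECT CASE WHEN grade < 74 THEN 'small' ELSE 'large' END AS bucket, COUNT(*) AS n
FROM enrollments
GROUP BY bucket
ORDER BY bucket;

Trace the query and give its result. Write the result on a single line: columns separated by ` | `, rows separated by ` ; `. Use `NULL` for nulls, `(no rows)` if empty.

Bucket rows by grade < 74 → 'small' else 'large'; count each bucket.

large | 6 ; small | 6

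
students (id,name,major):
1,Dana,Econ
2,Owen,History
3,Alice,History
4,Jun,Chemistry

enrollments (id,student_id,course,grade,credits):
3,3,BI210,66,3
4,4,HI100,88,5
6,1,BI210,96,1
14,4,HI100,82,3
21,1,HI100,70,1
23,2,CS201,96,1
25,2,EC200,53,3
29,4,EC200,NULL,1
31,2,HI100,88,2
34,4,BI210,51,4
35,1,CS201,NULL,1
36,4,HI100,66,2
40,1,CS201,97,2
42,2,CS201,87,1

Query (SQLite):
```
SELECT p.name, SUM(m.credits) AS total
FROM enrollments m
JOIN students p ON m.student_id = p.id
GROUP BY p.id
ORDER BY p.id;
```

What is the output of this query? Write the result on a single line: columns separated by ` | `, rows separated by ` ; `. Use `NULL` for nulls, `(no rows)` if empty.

Join each enrollments row to its students via student_id.
Group joined rows by students.id; compute SUM(m.credits) per group.
  1: ids {6, 21, 35, 40} → SUM(m.credits)=5
  2: ids {23, 25, 31, 42} → SUM(m.credits)=7
  3: ids {3} → SUM(m.credits)=3
  4: ids {4, 14, 29, 34, 36} → SUM(m.credits)=15

Dana | 5 ; Owen | 7 ; Alice | 3 ; Jun | 15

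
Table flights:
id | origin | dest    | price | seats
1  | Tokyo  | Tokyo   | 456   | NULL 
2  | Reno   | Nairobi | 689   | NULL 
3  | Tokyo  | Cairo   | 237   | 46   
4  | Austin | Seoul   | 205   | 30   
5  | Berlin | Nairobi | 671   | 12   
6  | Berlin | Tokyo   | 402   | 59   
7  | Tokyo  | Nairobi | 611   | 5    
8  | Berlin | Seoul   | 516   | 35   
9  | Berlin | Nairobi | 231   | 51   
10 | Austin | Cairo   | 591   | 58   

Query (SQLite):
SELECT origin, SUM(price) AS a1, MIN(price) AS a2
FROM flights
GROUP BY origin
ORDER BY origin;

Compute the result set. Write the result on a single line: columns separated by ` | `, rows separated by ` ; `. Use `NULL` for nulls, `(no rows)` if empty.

Austin | 796 | 205 ; Berlin | 1820 | 231 ; Reno | 689 | 689 ; Tokyo | 1304 | 237

Group flights by origin.
Per group compute: SUM(price), MIN(price).
  Austin: ids {4, 10} → SUM(price)=796, MIN(price)=205
  Berlin: ids {5, 6, 8, 9} → SUM(price)=1820, MIN(price)=231
  Reno: ids {2} → SUM(price)=689, MIN(price)=689
  Tokyo: ids {1, 3, 7} → SUM(price)=1304, MIN(price)=237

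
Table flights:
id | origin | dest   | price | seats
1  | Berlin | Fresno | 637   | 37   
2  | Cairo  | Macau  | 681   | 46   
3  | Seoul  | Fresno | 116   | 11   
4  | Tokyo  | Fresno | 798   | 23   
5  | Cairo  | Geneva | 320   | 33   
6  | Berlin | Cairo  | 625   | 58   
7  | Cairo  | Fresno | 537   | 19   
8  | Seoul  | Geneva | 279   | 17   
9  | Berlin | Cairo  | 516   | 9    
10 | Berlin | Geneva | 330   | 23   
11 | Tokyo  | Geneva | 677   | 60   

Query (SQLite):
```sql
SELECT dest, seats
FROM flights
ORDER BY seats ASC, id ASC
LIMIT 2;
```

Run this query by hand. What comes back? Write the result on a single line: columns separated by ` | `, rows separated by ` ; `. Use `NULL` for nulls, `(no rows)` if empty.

Cairo | 9 ; Fresno | 11

Sort by seats asc, tiebreak id asc: (9, id=9), (11, id=3), (17, id=8), (19, id=7), (23, id=4) …. Take first 2.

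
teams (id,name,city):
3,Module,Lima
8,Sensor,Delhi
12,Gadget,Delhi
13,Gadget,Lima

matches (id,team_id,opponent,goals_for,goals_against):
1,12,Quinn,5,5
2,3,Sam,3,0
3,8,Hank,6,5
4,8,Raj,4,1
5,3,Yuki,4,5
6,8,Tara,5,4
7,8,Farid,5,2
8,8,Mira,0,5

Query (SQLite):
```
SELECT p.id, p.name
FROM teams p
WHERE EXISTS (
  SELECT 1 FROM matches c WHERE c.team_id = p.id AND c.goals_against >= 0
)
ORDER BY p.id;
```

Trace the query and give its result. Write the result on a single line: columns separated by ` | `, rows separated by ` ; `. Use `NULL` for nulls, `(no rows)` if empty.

3 | Module ; 8 | Sensor ; 12 | Gadget

For each teams row, check whether any matches with matching team_id has goals_against >= 0.
Keep rows where that is true.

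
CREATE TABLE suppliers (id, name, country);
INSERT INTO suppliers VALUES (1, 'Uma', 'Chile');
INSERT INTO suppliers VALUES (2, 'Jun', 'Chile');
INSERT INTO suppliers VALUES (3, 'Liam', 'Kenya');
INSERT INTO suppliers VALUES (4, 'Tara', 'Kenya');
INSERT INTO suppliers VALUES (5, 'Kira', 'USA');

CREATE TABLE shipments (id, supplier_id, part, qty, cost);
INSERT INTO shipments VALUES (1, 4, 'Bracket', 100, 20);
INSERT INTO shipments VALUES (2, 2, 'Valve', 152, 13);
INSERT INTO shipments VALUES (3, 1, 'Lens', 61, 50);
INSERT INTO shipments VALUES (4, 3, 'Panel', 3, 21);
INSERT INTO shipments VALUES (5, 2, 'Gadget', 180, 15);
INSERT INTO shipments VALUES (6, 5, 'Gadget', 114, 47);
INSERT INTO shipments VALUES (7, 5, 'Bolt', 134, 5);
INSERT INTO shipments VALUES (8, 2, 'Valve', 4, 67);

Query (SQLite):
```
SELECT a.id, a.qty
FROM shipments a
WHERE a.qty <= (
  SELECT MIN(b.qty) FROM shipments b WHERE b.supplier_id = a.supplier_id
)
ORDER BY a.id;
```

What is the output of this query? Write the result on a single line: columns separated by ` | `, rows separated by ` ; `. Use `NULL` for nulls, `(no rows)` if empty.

For each shipments row a, compute MIN(qty) over rows sharing a.supplier_id.
Keep row a if a.qty <= that per-group MIN.
  supplier_id=1: MIN(qty) = 61
  supplier_id=2: MIN(qty) = 4
  supplier_id=3: MIN(qty) = 3
  supplier_id=4: MIN(qty) = 100
  supplier_id=5: MIN(qty) = 114

1 | 100 ; 3 | 61 ; 4 | 3 ; 6 | 114 ; 8 | 4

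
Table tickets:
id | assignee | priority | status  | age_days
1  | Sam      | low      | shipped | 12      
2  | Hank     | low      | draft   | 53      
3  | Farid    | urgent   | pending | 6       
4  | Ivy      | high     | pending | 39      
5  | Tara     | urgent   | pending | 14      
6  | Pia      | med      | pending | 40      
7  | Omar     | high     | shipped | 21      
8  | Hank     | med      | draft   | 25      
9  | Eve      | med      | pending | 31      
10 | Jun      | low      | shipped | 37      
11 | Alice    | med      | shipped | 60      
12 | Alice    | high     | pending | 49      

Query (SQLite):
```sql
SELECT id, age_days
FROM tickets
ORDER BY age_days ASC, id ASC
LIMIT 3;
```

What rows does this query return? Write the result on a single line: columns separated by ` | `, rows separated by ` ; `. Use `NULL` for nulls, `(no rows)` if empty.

3 | 6 ; 1 | 12 ; 5 | 14

Sort by age_days asc, tiebreak id asc: (6, id=3), (12, id=1), (14, id=5), (21, id=7), (25, id=8), (31, id=9) …. Take first 3.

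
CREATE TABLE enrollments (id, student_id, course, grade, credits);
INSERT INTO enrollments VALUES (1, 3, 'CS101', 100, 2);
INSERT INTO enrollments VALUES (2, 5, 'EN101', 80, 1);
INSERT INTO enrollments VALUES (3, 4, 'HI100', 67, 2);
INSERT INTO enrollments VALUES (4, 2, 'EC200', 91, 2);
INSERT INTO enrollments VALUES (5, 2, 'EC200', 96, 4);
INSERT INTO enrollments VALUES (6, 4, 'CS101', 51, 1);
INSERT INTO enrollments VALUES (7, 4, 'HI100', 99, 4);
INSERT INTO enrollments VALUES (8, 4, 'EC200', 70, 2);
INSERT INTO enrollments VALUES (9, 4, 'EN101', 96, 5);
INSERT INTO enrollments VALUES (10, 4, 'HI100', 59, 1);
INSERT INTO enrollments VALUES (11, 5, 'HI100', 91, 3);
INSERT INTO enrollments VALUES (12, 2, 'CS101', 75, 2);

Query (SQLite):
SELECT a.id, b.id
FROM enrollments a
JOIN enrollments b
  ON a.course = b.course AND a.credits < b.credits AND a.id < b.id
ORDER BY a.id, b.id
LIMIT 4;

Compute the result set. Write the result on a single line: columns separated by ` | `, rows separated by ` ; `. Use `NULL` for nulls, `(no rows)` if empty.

Pairs (a,b) with same course, a.credits < b.credits, a.id < b.id.
course groups: CS101:{1,6,12} EC200:{4,5,8} EN101:{2,9} HI100:{3,7,10,11}
Ordered by (a.id, b.id); first 4.

2 | 9 ; 3 | 7 ; 3 | 11 ; 4 | 5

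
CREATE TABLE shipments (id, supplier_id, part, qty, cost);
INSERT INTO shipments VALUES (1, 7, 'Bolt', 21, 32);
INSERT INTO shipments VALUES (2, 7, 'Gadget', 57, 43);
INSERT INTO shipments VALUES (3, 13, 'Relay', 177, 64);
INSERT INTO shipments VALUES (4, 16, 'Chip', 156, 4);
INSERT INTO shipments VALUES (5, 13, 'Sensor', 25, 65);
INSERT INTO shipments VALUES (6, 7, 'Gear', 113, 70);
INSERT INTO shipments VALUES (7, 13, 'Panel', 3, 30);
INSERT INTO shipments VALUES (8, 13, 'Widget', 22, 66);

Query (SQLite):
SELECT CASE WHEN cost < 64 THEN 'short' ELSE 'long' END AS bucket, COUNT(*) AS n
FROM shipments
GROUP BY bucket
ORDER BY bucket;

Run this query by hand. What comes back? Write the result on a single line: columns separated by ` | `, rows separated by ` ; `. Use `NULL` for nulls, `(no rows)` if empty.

Bucket rows by cost < 64 → 'short' else 'long'; count each bucket.

long | 4 ; short | 4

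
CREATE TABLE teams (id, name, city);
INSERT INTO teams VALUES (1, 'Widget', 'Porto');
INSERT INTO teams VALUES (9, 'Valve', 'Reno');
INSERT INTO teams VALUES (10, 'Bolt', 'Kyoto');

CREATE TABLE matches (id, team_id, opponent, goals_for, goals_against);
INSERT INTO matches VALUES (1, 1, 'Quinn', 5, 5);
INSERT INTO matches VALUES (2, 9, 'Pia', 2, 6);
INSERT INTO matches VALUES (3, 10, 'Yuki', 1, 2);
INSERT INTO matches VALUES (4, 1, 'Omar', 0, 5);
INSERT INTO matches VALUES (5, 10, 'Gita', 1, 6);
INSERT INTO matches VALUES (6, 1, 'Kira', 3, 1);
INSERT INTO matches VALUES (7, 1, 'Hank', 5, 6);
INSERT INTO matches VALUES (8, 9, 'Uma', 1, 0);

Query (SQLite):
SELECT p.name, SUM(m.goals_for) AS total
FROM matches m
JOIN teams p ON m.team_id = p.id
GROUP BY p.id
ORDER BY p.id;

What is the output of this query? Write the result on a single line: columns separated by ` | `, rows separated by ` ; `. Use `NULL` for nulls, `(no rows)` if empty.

Join each matches row to its teams via team_id.
Group joined rows by teams.id; compute SUM(m.goals_for) per group.
  1: ids {1, 4, 6, 7} → SUM(m.goals_for)=13
  9: ids {2, 8} → SUM(m.goals_for)=3
  10: ids {3, 5} → SUM(m.goals_for)=2

Widget | 13 ; Valve | 3 ; Bolt | 2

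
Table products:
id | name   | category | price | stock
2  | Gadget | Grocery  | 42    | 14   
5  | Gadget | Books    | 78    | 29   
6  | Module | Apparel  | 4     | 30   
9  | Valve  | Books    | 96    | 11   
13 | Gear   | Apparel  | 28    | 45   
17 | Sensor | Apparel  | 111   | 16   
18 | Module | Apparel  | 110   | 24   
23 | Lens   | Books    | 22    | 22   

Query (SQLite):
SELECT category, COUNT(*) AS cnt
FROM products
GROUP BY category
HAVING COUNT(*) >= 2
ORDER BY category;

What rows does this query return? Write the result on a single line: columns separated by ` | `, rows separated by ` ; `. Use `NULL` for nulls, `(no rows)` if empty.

Apparel | 4 ; Books | 3

Partition products by category; compute COUNT(*) within each group.
HAVING: keep groups with count ≥ 2.
  Apparel: ids {6, 13, 17, 18} → COUNT(*)=4
  Books: ids {5, 9, 23} → COUNT(*)=3
  Grocery: ids {2} → COUNT(*)=1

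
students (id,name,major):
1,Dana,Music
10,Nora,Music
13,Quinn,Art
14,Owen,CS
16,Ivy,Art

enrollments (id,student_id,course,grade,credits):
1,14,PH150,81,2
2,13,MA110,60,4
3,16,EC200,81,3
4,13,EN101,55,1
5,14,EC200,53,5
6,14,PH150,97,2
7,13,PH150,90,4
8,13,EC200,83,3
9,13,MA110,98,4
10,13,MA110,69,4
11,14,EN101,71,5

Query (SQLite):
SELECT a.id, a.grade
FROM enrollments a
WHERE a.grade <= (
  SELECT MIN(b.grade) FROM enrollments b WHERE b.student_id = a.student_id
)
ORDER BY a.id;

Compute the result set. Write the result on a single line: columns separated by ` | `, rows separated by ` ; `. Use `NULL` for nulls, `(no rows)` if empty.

For each enrollments row a, compute MIN(grade) over rows sharing a.student_id.
Keep row a if a.grade <= that per-group MIN.
  student_id=13: MIN(grade) = 55
  student_id=14: MIN(grade) = 53
  student_id=16: MIN(grade) = 81

3 | 81 ; 4 | 55 ; 5 | 53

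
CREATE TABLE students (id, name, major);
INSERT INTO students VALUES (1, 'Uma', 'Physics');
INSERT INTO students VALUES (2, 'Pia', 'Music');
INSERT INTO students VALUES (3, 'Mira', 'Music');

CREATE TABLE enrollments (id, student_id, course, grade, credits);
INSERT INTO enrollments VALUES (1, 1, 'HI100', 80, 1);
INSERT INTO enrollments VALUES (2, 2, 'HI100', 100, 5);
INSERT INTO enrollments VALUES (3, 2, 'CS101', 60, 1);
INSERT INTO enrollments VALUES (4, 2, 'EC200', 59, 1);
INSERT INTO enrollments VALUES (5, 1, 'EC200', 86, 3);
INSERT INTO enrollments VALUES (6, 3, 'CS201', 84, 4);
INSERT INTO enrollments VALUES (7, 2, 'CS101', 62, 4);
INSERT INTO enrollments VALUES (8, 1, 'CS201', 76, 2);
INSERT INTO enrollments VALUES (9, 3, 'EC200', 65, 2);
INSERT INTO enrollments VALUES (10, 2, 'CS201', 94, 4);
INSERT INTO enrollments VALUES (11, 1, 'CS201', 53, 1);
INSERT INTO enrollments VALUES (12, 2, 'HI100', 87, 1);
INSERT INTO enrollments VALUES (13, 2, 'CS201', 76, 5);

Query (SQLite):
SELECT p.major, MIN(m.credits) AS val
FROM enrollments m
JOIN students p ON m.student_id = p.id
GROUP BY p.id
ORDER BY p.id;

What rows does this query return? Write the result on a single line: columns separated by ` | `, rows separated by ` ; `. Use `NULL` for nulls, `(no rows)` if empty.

Join each enrollments row to its students via student_id.
Group joined rows by students.id; compute MIN(m.credits) per group.
  1: ids {1, 5, 8, 11} → MIN(m.credits)=1
  2: ids {2, 3, 4, 7, 10, 12, 13} → MIN(m.credits)=1
  3: ids {6, 9} → MIN(m.credits)=2

Physics | 1 ; Music | 1 ; Music | 2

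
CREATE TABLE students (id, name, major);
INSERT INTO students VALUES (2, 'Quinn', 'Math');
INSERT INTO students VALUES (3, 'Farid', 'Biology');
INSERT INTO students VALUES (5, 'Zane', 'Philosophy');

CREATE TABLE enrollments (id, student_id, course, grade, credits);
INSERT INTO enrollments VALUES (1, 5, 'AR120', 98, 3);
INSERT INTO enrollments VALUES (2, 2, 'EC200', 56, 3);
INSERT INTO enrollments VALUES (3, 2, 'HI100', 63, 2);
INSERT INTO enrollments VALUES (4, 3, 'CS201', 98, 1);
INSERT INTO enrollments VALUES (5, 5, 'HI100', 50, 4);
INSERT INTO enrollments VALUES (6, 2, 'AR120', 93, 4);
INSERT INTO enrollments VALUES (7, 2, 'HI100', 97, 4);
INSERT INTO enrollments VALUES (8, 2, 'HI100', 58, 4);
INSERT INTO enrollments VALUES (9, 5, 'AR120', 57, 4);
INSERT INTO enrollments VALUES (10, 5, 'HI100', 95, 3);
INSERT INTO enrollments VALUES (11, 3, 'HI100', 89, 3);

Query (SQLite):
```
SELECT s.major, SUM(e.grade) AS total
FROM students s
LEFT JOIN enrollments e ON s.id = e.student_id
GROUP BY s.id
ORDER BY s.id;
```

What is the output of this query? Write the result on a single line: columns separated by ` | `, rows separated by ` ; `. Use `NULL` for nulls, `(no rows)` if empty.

Math | 367 ; Biology | 187 ; Philosophy | 300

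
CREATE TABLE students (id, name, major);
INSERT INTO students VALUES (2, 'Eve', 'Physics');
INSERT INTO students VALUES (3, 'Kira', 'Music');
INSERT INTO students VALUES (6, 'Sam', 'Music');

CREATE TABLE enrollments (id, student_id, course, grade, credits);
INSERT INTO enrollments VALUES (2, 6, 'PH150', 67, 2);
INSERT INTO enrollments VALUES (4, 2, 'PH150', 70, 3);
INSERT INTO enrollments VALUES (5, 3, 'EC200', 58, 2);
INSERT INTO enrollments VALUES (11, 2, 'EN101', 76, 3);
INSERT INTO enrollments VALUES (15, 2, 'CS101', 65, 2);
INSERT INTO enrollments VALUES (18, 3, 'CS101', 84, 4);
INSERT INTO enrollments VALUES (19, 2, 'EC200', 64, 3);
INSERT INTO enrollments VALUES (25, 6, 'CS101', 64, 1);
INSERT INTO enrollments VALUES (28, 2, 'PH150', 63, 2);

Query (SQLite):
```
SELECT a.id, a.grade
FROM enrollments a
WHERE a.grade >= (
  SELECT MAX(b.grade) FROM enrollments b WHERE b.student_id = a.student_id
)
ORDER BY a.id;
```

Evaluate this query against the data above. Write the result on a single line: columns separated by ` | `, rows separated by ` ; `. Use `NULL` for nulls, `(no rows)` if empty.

2 | 67 ; 11 | 76 ; 18 | 84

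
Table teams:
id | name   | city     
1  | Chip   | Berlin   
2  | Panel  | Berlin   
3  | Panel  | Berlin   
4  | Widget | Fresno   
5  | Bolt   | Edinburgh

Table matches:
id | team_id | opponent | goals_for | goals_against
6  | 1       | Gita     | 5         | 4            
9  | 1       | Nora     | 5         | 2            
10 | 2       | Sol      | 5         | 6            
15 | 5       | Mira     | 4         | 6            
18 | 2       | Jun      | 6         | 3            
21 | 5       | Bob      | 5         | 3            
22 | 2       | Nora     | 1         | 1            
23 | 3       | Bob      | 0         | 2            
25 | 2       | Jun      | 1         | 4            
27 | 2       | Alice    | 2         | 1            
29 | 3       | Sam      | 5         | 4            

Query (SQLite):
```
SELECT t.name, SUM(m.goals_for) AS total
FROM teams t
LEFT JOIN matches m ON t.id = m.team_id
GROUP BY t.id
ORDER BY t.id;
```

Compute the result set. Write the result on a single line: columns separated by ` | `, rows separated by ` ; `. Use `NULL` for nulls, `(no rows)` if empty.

LEFT JOIN keeps every teams row; unmatched ones get NULL for matches columns.
Group by teams.id and compute SUM(m.goals_for). SUM over an all-NULL group is NULL.
  1: ids {6, 9} → SUM(m.goals_for)=10
  2: ids {10, 18, 22, 25, 27} → SUM(m.goals_for)=15
  3: ids {23, 29} → SUM(m.goals_for)=5
  4: ids {—} → SUM(m.goals_for)=NULL
  5: ids {15, 21} → SUM(m.goals_for)=9

Chip | 10 ; Panel | 15 ; Panel | 5 ; Widget | NULL ; Bolt | 9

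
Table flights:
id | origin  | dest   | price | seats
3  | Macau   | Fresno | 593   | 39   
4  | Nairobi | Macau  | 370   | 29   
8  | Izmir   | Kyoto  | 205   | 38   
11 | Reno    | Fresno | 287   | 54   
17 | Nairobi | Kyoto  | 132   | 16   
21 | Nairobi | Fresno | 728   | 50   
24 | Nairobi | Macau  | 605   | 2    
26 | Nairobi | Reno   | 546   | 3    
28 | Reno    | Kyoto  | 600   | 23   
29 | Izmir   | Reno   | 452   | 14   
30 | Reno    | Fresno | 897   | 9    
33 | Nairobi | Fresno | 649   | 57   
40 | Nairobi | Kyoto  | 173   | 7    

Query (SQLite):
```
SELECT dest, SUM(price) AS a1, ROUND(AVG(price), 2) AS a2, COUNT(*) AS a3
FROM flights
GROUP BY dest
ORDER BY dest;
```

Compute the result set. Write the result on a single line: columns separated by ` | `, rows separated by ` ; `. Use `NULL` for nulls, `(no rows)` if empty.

Fresno | 3154 | 630.8 | 5 ; Kyoto | 1110 | 277.5 | 4 ; Macau | 975 | 487.5 | 2 ; Reno | 998 | 499 | 2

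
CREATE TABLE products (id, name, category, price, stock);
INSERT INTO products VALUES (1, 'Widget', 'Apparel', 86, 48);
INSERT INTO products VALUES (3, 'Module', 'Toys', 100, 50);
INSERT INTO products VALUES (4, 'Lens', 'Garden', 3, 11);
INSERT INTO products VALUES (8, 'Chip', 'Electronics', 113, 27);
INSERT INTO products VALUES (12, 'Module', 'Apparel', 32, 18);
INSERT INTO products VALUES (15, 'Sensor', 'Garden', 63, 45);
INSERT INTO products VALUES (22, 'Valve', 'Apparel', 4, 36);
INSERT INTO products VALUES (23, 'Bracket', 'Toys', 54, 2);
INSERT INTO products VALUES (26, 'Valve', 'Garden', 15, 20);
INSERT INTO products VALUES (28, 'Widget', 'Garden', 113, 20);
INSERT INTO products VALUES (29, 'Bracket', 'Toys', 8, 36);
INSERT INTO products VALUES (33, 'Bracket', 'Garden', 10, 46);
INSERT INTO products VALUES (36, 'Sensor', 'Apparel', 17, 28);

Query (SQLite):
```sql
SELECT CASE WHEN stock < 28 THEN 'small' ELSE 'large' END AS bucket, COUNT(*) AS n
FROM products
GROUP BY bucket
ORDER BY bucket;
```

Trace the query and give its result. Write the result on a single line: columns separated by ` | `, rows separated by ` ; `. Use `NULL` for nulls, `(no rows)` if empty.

Bucket rows by stock < 28 → 'small' else 'large'; count each bucket.

large | 7 ; small | 6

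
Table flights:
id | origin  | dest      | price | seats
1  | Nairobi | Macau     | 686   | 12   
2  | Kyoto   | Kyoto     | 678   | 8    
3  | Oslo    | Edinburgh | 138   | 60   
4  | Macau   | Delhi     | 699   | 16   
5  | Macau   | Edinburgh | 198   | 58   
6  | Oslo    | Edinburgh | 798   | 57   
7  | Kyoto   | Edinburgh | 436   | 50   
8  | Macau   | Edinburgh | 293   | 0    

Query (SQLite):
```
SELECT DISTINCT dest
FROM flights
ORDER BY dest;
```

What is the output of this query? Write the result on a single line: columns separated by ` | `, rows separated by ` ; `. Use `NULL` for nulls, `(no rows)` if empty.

Delhi ; Edinburgh ; Kyoto ; Macau

Collect distinct dest values from flights.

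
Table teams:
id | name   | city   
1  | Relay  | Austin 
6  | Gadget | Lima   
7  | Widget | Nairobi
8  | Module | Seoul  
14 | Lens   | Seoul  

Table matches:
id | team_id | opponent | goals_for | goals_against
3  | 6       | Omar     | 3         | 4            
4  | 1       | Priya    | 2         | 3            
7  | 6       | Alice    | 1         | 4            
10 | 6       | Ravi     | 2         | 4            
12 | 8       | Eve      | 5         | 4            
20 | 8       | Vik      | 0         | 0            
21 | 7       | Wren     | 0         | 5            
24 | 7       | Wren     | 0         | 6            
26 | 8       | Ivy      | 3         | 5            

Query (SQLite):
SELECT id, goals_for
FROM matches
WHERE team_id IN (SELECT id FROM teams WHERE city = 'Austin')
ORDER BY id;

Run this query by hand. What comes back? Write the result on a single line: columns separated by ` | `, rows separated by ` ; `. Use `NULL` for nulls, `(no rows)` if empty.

Inner query: teams.id where city = 'Austin'.
Outer: keep matches rows whose team_id is in that set.
Inner query → {1}

4 | 2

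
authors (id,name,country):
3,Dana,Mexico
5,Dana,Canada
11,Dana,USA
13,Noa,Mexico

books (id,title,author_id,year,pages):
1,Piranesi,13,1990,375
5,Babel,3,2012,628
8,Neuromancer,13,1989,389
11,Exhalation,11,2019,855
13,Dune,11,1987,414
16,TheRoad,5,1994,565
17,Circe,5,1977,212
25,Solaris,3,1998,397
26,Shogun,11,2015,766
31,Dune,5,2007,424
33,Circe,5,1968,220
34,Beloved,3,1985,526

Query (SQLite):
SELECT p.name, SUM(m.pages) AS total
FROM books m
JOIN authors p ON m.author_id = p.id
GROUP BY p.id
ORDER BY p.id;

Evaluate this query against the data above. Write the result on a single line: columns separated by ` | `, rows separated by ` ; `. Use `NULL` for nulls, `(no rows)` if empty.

Dana | 1551 ; Dana | 1421 ; Dana | 2035 ; Noa | 764

Join each books row to its authors via author_id.
Group joined rows by authors.id; compute SUM(m.pages) per group.
  3: ids {5, 25, 34} → SUM(m.pages)=1551
  5: ids {16, 17, 31, 33} → SUM(m.pages)=1421
  11: ids {11, 13, 26} → SUM(m.pages)=2035
  13: ids {1, 8} → SUM(m.pages)=764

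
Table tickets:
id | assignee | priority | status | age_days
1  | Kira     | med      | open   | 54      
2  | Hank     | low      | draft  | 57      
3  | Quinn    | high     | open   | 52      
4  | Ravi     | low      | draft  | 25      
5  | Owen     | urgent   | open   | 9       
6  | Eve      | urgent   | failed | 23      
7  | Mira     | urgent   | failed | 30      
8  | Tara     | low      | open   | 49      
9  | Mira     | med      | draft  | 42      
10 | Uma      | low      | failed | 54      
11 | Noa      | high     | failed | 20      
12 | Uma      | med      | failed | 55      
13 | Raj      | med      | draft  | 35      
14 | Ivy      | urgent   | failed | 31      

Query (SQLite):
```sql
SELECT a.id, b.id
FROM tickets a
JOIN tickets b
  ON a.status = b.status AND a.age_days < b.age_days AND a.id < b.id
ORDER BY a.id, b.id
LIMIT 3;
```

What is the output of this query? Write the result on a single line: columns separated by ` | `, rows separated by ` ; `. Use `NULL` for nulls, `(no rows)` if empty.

Pairs (a,b) with same status, a.age_days < b.age_days, a.id < b.id.
status groups: draft:{2,4,9,13} failed:{6,7,10,11,12,14} open:{1,3,5,8}
Ordered by (a.id, b.id); first 3.

4 | 9 ; 4 | 13 ; 5 | 8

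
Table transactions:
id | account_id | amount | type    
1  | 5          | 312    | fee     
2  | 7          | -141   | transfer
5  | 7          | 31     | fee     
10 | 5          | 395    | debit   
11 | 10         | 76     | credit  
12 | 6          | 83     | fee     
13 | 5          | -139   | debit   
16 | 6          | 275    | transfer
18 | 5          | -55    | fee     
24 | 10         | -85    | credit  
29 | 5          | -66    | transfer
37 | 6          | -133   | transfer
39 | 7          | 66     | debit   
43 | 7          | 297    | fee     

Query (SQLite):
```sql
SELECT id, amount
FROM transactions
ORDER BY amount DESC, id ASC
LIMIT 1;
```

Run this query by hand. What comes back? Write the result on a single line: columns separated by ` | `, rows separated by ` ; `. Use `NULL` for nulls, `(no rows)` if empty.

10 | 395

Sort by amount desc, tiebreak id asc: (395, id=10), (312, id=1), (297, id=43), (275, id=16) …. Take first 1.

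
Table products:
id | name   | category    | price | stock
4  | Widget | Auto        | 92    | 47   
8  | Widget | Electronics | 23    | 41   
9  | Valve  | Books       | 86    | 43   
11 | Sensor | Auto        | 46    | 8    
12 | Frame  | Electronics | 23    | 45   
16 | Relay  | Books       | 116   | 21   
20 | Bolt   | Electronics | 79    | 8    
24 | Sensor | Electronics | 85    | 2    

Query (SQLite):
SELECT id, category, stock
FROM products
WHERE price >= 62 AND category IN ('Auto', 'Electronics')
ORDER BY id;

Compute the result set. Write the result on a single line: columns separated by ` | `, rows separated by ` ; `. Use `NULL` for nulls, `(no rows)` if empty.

price >= 62: ids {4, 9, 16, 20, 24}
category IN ('Auto', 'Electronics'): ids {4, 8, 11, 12, 20, 24}
Combine with AND.

4 | Auto | 47 ; 20 | Electronics | 8 ; 24 | Electronics | 2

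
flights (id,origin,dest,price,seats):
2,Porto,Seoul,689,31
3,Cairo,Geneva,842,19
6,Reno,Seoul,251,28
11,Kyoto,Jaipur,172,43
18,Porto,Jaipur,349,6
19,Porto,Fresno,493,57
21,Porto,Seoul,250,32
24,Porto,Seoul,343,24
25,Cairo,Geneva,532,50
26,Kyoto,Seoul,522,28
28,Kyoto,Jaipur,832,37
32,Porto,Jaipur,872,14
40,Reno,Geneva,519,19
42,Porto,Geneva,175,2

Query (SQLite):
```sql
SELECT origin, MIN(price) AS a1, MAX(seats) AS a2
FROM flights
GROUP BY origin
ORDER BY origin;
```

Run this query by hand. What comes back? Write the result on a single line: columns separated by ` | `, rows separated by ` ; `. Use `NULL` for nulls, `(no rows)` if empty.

Cairo | 532 | 50 ; Kyoto | 172 | 43 ; Porto | 175 | 57 ; Reno | 251 | 28

Group flights by origin.
Per group compute: MIN(price), MAX(seats).
  Cairo: ids {3, 25} → MIN(price)=532, MAX(seats)=50
  Kyoto: ids {11, 26, 28} → MIN(price)=172, MAX(seats)=43
  Porto: ids {2, 18, 19, 21, 24, 32, 42} → MIN(price)=175, MAX(seats)=57
  Reno: ids {6, 40} → MIN(price)=251, MAX(seats)=28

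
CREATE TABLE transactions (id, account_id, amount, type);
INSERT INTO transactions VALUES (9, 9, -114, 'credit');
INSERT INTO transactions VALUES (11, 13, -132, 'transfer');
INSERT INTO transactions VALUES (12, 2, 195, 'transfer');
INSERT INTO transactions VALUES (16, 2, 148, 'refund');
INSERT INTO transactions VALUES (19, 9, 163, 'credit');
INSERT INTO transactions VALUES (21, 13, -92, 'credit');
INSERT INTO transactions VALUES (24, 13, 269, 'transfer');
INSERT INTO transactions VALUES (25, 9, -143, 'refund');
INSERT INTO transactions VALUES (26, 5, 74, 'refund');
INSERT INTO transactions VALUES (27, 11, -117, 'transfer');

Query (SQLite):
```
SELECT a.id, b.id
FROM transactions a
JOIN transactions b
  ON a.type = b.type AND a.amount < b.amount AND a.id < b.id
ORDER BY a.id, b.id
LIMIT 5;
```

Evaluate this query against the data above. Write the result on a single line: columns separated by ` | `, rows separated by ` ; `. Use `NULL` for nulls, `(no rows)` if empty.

9 | 19 ; 9 | 21 ; 11 | 12 ; 11 | 24 ; 11 | 27

Pairs (a,b) with same type, a.amount < b.amount, a.id < b.id.
type groups: credit:{9,19,21} refund:{16,25,26} transfer:{11,12,24,27}
Ordered by (a.id, b.id); first 5.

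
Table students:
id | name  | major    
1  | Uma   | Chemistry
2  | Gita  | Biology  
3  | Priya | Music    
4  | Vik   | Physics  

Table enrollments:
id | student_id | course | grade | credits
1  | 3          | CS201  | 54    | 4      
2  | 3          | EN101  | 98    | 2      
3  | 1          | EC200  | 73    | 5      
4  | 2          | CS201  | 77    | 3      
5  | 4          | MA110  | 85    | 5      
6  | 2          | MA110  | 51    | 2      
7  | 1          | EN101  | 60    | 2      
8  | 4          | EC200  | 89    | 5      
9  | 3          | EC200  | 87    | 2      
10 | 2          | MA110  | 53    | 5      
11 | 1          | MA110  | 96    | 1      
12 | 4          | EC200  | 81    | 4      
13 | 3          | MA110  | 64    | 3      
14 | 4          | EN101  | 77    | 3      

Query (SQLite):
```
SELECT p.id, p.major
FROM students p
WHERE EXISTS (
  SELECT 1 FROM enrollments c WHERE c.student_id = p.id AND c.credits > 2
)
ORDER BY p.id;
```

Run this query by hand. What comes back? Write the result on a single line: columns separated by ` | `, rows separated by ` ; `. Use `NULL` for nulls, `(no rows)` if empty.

1 | Chemistry ; 2 | Biology ; 3 | Music ; 4 | Physics

For each students row, check whether any enrollments with matching student_id has credits > 2.
Keep rows where that is true.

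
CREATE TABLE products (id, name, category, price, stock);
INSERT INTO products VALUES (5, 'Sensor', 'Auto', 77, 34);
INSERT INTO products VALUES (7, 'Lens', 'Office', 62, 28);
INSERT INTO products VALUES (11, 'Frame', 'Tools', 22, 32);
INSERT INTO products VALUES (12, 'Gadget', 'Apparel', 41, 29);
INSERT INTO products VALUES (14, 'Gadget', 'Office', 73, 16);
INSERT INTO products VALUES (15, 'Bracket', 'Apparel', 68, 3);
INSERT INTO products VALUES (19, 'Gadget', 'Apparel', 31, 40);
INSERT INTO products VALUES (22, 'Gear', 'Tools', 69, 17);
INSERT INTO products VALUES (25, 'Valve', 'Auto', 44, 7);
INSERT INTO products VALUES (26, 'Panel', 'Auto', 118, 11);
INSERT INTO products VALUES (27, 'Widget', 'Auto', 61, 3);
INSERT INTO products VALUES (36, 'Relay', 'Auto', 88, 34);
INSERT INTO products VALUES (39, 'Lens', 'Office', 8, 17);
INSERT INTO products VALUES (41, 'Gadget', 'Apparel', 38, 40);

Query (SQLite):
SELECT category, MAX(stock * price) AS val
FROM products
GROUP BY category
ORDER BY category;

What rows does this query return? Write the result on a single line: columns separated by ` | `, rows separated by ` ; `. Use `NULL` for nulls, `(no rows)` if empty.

Apparel | 1520 ; Auto | 2992 ; Office | 1736 ; Tools | 1173

For each row compute stock * price.
Group by category; take MAX of the expression per group.
  Apparel: ids {12, 15, 19, 41} → MAX(stock * price)=1520
  Auto: ids {5, 25, 26, 27, 36} → MAX(stock * price)=2992
  Office: ids {7, 14, 39} → MAX(stock * price)=1736
  Tools: ids {11, 22} → MAX(stock * price)=1173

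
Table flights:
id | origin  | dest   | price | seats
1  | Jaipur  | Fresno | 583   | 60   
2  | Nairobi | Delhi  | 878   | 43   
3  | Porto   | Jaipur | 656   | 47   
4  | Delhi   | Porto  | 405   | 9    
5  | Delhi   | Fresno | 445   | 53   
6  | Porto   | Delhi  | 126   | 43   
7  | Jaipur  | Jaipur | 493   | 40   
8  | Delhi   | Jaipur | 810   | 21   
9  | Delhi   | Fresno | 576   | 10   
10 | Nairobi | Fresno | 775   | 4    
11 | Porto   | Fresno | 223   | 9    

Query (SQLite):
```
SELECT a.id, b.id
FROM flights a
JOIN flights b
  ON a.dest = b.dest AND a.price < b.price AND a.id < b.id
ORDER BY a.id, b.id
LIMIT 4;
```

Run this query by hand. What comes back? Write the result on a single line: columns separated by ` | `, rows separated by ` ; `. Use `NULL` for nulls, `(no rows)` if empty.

Pairs (a,b) with same dest, a.price < b.price, a.id < b.id.
dest groups: Delhi:{2,6} Fresno:{1,5,9,10,11} Jaipur:{3,7,8} Porto:{4}
Ordered by (a.id, b.id); first 4.

1 | 10 ; 3 | 8 ; 5 | 9 ; 5 | 10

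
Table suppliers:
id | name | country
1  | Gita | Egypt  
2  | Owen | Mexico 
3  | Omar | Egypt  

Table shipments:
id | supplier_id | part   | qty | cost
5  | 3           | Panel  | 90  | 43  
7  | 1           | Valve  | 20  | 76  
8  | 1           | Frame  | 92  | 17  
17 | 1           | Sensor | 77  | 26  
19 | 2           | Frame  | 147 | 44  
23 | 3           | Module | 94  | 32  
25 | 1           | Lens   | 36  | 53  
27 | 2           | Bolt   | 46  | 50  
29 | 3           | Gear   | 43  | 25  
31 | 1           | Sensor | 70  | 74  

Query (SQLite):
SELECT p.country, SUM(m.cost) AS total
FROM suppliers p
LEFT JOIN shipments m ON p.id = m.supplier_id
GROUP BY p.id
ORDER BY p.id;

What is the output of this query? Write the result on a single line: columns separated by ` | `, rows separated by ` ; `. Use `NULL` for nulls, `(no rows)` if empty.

Egypt | 246 ; Mexico | 94 ; Egypt | 100

LEFT JOIN keeps every suppliers row; unmatched ones get NULL for shipments columns.
Group by suppliers.id and compute SUM(m.cost). SUM over an all-NULL group is NULL.
  1: ids {7, 8, 17, 25, 31} → SUM(m.cost)=246
  2: ids {19, 27} → SUM(m.cost)=94
  3: ids {5, 23, 29} → SUM(m.cost)=100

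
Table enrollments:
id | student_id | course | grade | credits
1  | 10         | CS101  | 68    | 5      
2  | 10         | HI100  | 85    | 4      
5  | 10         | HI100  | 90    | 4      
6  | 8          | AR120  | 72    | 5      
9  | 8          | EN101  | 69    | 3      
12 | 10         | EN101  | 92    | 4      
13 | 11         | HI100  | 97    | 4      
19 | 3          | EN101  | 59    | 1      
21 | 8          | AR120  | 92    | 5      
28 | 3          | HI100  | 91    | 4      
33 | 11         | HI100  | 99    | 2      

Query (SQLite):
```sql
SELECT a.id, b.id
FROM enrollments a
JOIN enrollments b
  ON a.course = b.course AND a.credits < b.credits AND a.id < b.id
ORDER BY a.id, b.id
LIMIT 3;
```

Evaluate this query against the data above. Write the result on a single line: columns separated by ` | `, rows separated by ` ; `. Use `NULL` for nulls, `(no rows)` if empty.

Pairs (a,b) with same course, a.credits < b.credits, a.id < b.id.
course groups: AR120:{6,21} CS101:{1} EN101:{9,12,19} HI100:{2,5,13,28,33}
Ordered by (a.id, b.id); first 3.

9 | 12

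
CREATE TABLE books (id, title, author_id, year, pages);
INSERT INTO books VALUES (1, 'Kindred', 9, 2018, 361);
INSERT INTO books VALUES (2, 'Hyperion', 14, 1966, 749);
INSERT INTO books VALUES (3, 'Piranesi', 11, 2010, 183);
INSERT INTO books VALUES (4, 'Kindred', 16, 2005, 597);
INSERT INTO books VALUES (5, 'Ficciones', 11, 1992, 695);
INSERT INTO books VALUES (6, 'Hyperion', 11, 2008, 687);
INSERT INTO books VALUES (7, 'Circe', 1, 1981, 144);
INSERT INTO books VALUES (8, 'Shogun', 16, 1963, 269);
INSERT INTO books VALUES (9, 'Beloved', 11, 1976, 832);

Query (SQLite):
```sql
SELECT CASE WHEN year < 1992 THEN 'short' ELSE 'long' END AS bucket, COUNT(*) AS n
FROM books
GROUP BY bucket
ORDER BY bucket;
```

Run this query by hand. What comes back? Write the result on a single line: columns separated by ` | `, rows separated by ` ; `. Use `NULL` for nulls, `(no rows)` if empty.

long | 5 ; short | 4

Bucket rows by year < 1992 → 'short' else 'long'; count each bucket.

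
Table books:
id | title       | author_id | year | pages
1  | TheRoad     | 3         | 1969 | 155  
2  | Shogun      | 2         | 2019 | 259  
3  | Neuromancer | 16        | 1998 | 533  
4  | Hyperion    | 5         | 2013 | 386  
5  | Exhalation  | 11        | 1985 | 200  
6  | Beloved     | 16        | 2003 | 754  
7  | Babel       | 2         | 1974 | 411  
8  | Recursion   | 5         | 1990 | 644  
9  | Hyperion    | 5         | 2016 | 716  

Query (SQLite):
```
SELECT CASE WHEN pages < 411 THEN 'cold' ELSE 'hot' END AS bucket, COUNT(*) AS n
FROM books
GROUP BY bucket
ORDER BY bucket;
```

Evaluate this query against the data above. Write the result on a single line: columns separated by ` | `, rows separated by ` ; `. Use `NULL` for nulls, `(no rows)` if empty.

Bucket rows by pages < 411 → 'cold' else 'hot'; count each bucket.

cold | 4 ; hot | 5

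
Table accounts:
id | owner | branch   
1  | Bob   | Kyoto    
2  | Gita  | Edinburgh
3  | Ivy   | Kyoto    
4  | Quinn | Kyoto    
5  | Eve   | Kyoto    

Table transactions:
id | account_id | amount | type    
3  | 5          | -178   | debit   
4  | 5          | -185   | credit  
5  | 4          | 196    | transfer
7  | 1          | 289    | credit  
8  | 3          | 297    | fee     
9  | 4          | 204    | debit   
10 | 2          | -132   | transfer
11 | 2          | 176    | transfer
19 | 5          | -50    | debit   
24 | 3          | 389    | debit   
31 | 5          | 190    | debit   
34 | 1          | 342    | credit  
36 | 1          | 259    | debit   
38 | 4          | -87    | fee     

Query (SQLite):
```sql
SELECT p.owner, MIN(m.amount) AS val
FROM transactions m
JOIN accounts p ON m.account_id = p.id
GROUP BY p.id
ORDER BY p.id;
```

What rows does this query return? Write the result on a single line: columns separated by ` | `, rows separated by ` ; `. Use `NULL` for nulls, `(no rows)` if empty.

Join each transactions row to its accounts via account_id.
Group joined rows by accounts.id; compute MIN(m.amount) per group.
  1: ids {7, 34, 36} → MIN(m.amount)=259
  2: ids {10, 11} → MIN(m.amount)=-132
  3: ids {8, 24} → MIN(m.amount)=297
  4: ids {5, 9, 38} → MIN(m.amount)=-87
  5: ids {3, 4, 19, 31} → MIN(m.amount)=-185

Bob | 259 ; Gita | -132 ; Ivy | 297 ; Quinn | -87 ; Eve | -185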